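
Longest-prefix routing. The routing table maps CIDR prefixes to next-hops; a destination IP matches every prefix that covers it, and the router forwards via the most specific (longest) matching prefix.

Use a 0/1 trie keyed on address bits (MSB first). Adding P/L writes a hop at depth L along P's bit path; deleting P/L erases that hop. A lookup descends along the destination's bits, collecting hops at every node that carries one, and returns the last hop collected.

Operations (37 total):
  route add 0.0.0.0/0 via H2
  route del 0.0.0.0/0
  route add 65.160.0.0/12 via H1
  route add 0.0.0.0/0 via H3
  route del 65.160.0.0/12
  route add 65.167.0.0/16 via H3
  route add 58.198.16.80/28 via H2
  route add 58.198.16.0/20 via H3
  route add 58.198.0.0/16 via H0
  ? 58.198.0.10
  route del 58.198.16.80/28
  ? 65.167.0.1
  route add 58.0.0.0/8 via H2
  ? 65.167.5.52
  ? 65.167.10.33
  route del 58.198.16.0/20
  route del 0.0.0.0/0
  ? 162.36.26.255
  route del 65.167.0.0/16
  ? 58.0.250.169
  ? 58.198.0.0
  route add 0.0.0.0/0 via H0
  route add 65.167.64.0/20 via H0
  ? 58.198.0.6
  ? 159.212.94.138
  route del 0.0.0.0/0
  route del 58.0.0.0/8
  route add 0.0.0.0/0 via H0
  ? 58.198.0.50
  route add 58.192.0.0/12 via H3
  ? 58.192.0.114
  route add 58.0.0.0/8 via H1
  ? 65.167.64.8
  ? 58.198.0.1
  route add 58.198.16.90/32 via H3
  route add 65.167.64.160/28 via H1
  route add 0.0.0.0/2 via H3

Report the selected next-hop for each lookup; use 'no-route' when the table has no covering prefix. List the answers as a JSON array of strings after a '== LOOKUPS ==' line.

Trace:
  + 0.0.0.0/0 (H2) depth=0
  - 0.0.0.0/0 clear@0
  + 65.160.0.0/12 (H1) depth=12
  + 0.0.0.0/0 (H3) depth=0
  - 65.160.0.0/12 clear@12
  + 65.167.0.0/16 (H3) depth=16
  + 58.198.16.80/28 (H2) depth=28
  + 58.198.16.0/20 (H3) depth=20
  + 58.198.0.0/16 (H0) depth=16
  lookup 58.198.0.10: bits 0011101011000110000 walk d0:H3→d1:-→d2:-→d3:-→d4:-→d5:-→d6:-→d7:-→d8:-→d9:-→d10:-→d11:-→d12:-→d13:-→d14:-→d15:-→d16:H0→d17:-→d18:-→d19:- -> H0
  - 58.198.16.80/28 clear@28
  lookup 65.167.0.1: bits 0100000110100111 walk d0:H3→d1:-→d2:-→d3:-→d4:-→d5:-→d6:-→d7:-→d8:-→d9:-→d10:-→d11:-→d12:-→d13:-→d14:-→d15:-→d16:H3 -> H3
  + 58.0.0.0/8 (H2) depth=8
  lookup 65.167.5.52: bits 0100000110100111 walk d0:H3→d1:-→d2:-→d3:-→d4:-→d5:-→d6:-→d7:-→d8:-→d9:-→d10:-→d11:-→d12:-→d13:-→d14:-→d15:-→d16:H3 -> H3
  lookup 65.167.10.33: bits 0100000110100111 walk d0:H3→d1:-→d2:-→d3:-→d4:-→d5:-→d6:-→d7:-→d8:-→d9:-→d10:-→d11:-→d12:-→d13:-→d14:-→d15:-→d16:H3 -> H3
  - 58.198.16.0/20 clear@20
  - 0.0.0.0/0 clear@0
  lookup 162.36.26.255: bits ε walk d0:- -> no-route
  - 65.167.0.0/16 clear@16
  lookup 58.0.250.169: bits 00111010 walk d0:-→d1:-→d2:-→d3:-→d4:-→d5:-→d6:-→d7:-→d8:H2 -> H2
  lookup 58.198.0.0: bits 0011101011000110000 walk d0:-→d1:-→d2:-→d3:-→d4:-→d5:-→d6:-→d7:-→d8:H2→d9:-→d10:-→d11:-→d12:-→d13:-→d14:-→d15:-→d16:H0→d17:-→d18:-→d19:- -> H0
  + 0.0.0.0/0 (H0) depth=0
  + 65.167.64.0/20 (H0) depth=20
  lookup 58.198.0.6: bits 0011101011000110000 walk d0:H0→d1:-→d2:-→d3:-→d4:-→d5:-→d6:-→d7:-→d8:H2→d9:-→d10:-→d11:-→d12:-→d13:-→d14:-→d15:-→d16:H0→d17:-→d18:-→d19:- -> H0
  lookup 159.212.94.138: bits ε walk d0:H0 -> H0
  - 0.0.0.0/0 clear@0
  - 58.0.0.0/8 clear@8
  + 0.0.0.0/0 (H0) depth=0
  lookup 58.198.0.50: bits 0011101011000110000 walk d0:H0→d1:-→d2:-→d3:-→d4:-→d5:-→d6:-→d7:-→d8:-→d9:-→d10:-→d11:-→d12:-→d13:-→d14:-→d15:-→d16:H0→d17:-→d18:-→d19:- -> H0
  + 58.192.0.0/12 (H3) depth=12
  lookup 58.192.0.114: bits 0011101011000 walk d0:H0→d1:-→d2:-→d3:-→d4:-→d5:-→d6:-→d7:-→d8:-→d9:-→d10:-→d11:-→d12:H3→d13:- -> H3
  + 58.0.0.0/8 (H1) depth=8
  lookup 65.167.64.8: bits 01000001101001110100 walk d0:H0→d1:-→d2:-→d3:-→d4:-→d5:-→d6:-→d7:-→d8:-→d9:-→d10:-→d11:-→d12:-→d13:-→d14:-→d15:-→d16:-→d17:-→d18:-→d19:-→d20:H0 -> H0
  lookup 58.198.0.1: bits 0011101011000110000 walk d0:H0→d1:-→d2:-→d3:-→d4:-→d5:-→d6:-→d7:-→d8:H1→d9:-→d10:-→d11:-→d12:H3→d13:-→d14:-→d15:-→d16:H0→d17:-→d18:-→d19:- -> H0
  + 58.198.16.90/32 (H3) depth=32
  + 65.167.64.160/28 (H1) depth=28
  + 0.0.0.0/2 (H3) depth=2

== LOOKUPS ==
["H0","H3","H3","H3","no-route","H2","H0","H0","H0","H0","H3","H0","H0"]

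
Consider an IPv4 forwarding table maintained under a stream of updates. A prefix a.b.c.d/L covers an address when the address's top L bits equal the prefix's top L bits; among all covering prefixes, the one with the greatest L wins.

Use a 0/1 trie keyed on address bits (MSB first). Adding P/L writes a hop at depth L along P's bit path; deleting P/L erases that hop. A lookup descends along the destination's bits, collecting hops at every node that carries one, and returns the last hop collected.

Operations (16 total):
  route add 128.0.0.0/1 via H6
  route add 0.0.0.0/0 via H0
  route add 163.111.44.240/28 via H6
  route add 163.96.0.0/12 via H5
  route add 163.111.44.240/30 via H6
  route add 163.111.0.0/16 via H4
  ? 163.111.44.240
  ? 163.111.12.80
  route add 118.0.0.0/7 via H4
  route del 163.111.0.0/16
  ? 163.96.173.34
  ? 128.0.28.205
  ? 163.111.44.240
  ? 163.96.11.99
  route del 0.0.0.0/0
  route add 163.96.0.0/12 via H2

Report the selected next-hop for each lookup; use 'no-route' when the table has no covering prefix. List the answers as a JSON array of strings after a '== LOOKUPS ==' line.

Apply in order:
  + 128.0.0.0/1 (H6) depth=1
  + 0.0.0.0/0 (H0) depth=0
  + 163.111.44.240/28 (H6) depth=28
  + 163.96.0.0/12 (H5) depth=12
  + 163.111.44.240/30 (H6) depth=30
  + 163.111.0.0/16 (H4) depth=16
  ? 163.111.44.240  path d0:H0→d1:H6→d2:-→d3:-→d4:-→d5:-→d6:-→d7:-→d8:-→d9:-→d10:-→d11:-→d12:H5→d13:-→d14:-→d15:-→d16:H4→d17:-→d18:-→d19:-→d20:-→d21:-→d22:-→d23:-→d24:-→d25:-→d26:-→d27:-→d28:H6→d29:-→d30:H6  best=H6
  ? 163.111.12.80  path d0:H0→d1:H6→d2:-→d3:-→d4:-→d5:-→d6:-→d7:-→d8:-→d9:-→d10:-→d11:-→d12:H5→d13:-→d14:-→d15:-→d16:H4→d17:-→d18:-  best=H4
  + 118.0.0.0/7 (H4) depth=7
  del 163.111.0.0/16 (clear depth 16)
  ? 163.96.173.34  path d0:H0→d1:H6→d2:-→d3:-→d4:-→d5:-→d6:-→d7:-→d8:-→d9:-→d10:-→d11:-→d12:H5  best=H5
  ? 128.0.28.205  path d0:H0→d1:H6→d2:-  best=H6
  ? 163.111.44.240  path d0:H0→d1:H6→d2:-→d3:-→d4:-→d5:-→d6:-→d7:-→d8:-→d9:-→d10:-→d11:-→d12:H5→d13:-→d14:-→d15:-→d16:-→d17:-→d18:-→d19:-→d20:-→d21:-→d22:-→d23:-→d24:-→d25:-→d26:-→d27:-→d28:H6→d29:-→d30:H6  best=H6
  ? 163.96.11.99  path d0:H0→d1:H6→d2:-→d3:-→d4:-→d5:-→d6:-→d7:-→d8:-→d9:-→d10:-→d11:-→d12:H5  best=H5
  del 0.0.0.0/0 (clear depth 0)
  + 163.96.0.0/12 (H2) depth=12

== LOOKUPS ==
["H6","H4","H5","H6","H6","H5"]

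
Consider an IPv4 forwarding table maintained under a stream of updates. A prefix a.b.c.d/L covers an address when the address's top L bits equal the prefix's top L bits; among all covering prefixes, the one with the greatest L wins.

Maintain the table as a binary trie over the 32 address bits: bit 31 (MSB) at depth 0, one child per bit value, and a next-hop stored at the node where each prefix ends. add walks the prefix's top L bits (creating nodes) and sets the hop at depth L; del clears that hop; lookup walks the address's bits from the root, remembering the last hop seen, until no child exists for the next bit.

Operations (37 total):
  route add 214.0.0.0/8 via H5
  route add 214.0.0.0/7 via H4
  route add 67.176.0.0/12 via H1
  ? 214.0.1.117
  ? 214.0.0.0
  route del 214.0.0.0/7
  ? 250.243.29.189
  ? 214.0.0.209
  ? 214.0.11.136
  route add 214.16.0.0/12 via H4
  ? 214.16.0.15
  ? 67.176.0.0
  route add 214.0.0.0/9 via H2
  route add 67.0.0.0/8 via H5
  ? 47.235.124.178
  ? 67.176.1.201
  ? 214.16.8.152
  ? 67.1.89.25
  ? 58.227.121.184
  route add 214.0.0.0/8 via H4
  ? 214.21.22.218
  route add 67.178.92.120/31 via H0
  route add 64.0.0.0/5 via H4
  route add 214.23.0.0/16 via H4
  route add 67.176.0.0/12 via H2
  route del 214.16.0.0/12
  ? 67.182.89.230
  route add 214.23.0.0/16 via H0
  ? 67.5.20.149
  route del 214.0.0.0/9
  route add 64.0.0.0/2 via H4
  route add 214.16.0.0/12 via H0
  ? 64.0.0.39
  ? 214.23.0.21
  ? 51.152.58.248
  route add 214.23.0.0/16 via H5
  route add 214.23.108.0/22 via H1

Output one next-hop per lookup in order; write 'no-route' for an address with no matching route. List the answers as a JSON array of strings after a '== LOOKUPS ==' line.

Process each operation:
  add 214.0.0.0/8 -> H5 at depth 8
  add 214.0.0.0/7 -> H4 at depth 7
  add 67.176.0.0/12 -> H1 at depth 12
  ? 214.0.1.117  path d0:-→d1:-→d2:-→d3:-→d4:-→d5:-→d6:-→d7:H4→d8:H5  best=H5
  ? 214.0.0.0  path d0:-→d1:-→d2:-→d3:-→d4:-→d5:-→d6:-→d7:H4→d8:H5  best=H5
  del 214.0.0.0/7 (clear depth 7)
  ? 250.243.29.189  path d0:-→d1:-→d2:-  best=no-route
  ? 214.0.0.209  path d0:-→d1:-→d2:-→d3:-→d4:-→d5:-→d6:-→d7:-→d8:H5  best=H5
  ? 214.0.11.136  path d0:-→d1:-→d2:-→d3:-→d4:-→d5:-→d6:-→d7:-→d8:H5  best=H5
  add 214.16.0.0/12 -> H4 at depth 12
  ? 214.16.0.15  path d0:-→d1:-→d2:-→d3:-→d4:-→d5:-→d6:-→d7:-→d8:H5→d9:-→d10:-→d11:-→d12:H4  best=H4
  ? 67.176.0.0  path d0:-→d1:-→d2:-→d3:-→d4:-→d5:-→d6:-→d7:-→d8:-→d9:-→d10:-→d11:-→d12:H1  best=H1
  add 214.0.0.0/9 -> H2 at depth 9
  add 67.0.0.0/8 -> H5 at depth 8
  ? 47.235.124.178  path d0:-→d1:-  best=no-route
  ? 67.176.1.201  path d0:-→d1:-→d2:-→d3:-→d4:-→d5:-→d6:-→d7:-→d8:H5→d9:-→d10:-→d11:-→d12:H1  best=H1
  ? 214.16.8.152  path d0:-→d1:-→d2:-→d3:-→d4:-→d5:-→d6:-→d7:-→d8:H5→d9:H2→d10:-→d11:-→d12:H4  best=H4
  ? 67.1.89.25  path d0:-→d1:-→d2:-→d3:-→d4:-→d5:-→d6:-→d7:-→d8:H5  best=H5
  ? 58.227.121.184  path d0:-→d1:-  best=no-route
  add 214.0.0.0/8 -> H4 at depth 8
  ? 214.21.22.218  path d0:-→d1:-→d2:-→d3:-→d4:-→d5:-→d6:-→d7:-→d8:H4→d9:H2→d10:-→d11:-→d12:H4  best=H4
  add 67.178.92.120/31 -> H0 at depth 31
  add 64.0.0.0/5 -> H4 at depth 5
  add 214.23.0.0/16 -> H4 at depth 16
  add 67.176.0.0/12 -> H2 at depth 12
  del 214.16.0.0/12 (clear depth 12)
  ? 67.182.89.230  path d0:-→d1:-→d2:-→d3:-→d4:-→d5:H4→d6:-→d7:-→d8:H5→d9:-→d10:-→d11:-→d12:H2→d13:-  best=H2
  add 214.23.0.0/16 -> H0 at depth 16
  ? 67.5.20.149  path d0:-→d1:-→d2:-→d3:-→d4:-→d5:H4→d6:-→d7:-→d8:H5  best=H5
  del 214.0.0.0/9 (clear depth 9)
  add 64.0.0.0/2 -> H4 at depth 2
  add 214.16.0.0/12 -> H0 at depth 12
  ? 64.0.0.39  path d0:-→d1:-→d2:H4→d3:-→d4:-→d5:H4→d6:-  best=H4
  ? 214.23.0.21  path d0:-→d1:-→d2:-→d3:-→d4:-→d5:-→d6:-→d7:-→d8:H4→d9:-→d10:-→d11:-→d12:H0→d13:-→d14:-→d15:-→d16:H0  best=H0
  ? 51.152.58.248  path d0:-→d1:-  best=no-route
  add 214.23.0.0/16 -> H5 at depth 16
  add 214.23.108.0/22 -> H1 at depth 22

== LOOKUPS ==
["H5","H5","no-route","H5","H5","H4","H1","no-route","H1","H4","H5","no-route","H4","H2","H5","H4","H0","no-route"]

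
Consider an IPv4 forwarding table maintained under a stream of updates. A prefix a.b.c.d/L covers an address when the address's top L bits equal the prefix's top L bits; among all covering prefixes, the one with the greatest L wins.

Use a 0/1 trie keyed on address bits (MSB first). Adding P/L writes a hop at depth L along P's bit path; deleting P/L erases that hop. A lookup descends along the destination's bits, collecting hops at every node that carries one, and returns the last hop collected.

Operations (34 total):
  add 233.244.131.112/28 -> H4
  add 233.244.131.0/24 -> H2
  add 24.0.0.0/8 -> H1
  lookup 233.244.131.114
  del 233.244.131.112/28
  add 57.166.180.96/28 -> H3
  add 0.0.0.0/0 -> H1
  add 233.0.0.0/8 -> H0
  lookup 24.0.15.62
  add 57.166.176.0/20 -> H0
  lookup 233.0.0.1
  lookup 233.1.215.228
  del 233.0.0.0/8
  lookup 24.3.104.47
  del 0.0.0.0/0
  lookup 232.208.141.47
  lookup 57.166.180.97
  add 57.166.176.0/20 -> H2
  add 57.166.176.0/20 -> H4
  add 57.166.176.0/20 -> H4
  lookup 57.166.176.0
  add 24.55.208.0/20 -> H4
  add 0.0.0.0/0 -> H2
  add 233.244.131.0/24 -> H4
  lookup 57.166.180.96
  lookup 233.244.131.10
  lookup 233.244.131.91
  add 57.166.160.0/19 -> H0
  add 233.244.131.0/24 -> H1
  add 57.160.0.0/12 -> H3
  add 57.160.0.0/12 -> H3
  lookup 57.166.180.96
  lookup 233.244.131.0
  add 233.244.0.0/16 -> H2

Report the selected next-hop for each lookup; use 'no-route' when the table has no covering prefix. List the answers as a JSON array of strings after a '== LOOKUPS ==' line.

Process each operation:
  + 233.244.131.112/28 (H4) depth=28
  + 233.244.131.0/24 (H2) depth=24
  + 24.0.0.0/8 (H1) depth=8
  Q 233.244.131.114: descend 1110100111110100100000110111 ; hops seen [H2,H4] ; pick H4
  del 233.244.131.112/28 (clear depth 28)
  + 57.166.180.96/28 (H3) depth=28
  + 0.0.0.0/0 (H1) depth=0
  + 233.0.0.0/8 (H0) depth=8
  Q 24.0.15.62: descend 00011000 ; hops seen [H1,H1] ; pick H1
  + 57.166.176.0/20 (H0) depth=20
  Q 233.0.0.1: descend 11101001 ; hops seen [H1,H0] ; pick H0
  Q 233.1.215.228: descend 11101001 ; hops seen [H1,H0] ; pick H0
  del 233.0.0.0/8 (clear depth 8)
  Q 24.3.104.47: descend 00011000 ; hops seen [H1,H1] ; pick H1
  del 0.0.0.0/0 (clear depth 0)
  Q 232.208.141.47: descend 1110100 ; hops seen [∅] ; pick no-route
  Q 57.166.180.97: descend 0011100110100110101101000110 ; hops seen [H0,H3] ; pick H3
  + 57.166.176.0/20 (H2) depth=20
  + 57.166.176.0/20 (H4) depth=20
  + 57.166.176.0/20 (H4) depth=20
  Q 57.166.176.0: descend 001110011010011010110 ; hops seen [H4] ; pick H4
  + 24.55.208.0/20 (H4) depth=20
  + 0.0.0.0/0 (H2) depth=0
  + 233.244.131.0/24 (H4) depth=24
  Q 57.166.180.96: descend 0011100110100110101101000110 ; hops seen [H2,H4,H3] ; pick H3
  Q 233.244.131.10: descend 1110100111110100100000110 ; hops seen [H2,H4] ; pick H4
  Q 233.244.131.91: descend 11101001111101001000001101 ; hops seen [H2,H4] ; pick H4
  + 57.166.160.0/19 (H0) depth=19
  + 233.244.131.0/24 (H1) depth=24
  + 57.160.0.0/12 (H3) depth=12
  + 57.160.0.0/12 (H3) depth=12
  Q 57.166.180.96: descend 0011100110100110101101000110 ; hops seen [H2,H3,H0,H4,H3] ; pick H3
  Q 233.244.131.0: descend 1110100111110100100000110 ; hops seen [H2,H1] ; pick H1
  + 233.244.0.0/16 (H2) depth=16

== LOOKUPS ==
["H4","H1","H0","H0","H1","no-route","H3","H4","H3","H4","H4","H3","H1"]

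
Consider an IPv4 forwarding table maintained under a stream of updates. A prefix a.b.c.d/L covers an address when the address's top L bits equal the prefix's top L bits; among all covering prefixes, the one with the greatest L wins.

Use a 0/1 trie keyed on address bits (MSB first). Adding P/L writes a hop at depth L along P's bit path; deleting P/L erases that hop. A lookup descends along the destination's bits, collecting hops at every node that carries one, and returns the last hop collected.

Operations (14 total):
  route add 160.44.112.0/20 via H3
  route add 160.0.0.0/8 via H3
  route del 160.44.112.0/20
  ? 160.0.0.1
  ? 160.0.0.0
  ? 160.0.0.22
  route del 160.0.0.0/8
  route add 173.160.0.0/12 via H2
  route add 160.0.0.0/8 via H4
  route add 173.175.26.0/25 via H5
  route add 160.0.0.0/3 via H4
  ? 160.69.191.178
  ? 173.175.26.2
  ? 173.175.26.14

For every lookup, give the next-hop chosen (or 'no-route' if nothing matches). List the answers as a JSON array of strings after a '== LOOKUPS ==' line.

Trace:
  add 160.44.112.0/20 -> H3 at depth 20
  add 160.0.0.0/8 -> H3 at depth 8
  - 160.44.112.0/20 clear@20
  Q 160.0.0.1: descend 1010000000 ; hops seen [H3] ; pick H3
  Q 160.0.0.0: descend 1010000000 ; hops seen [H3] ; pick H3
  Q 160.0.0.22: descend 1010000000 ; hops seen [H3] ; pick H3
  - 160.0.0.0/8 clear@8
  add 173.160.0.0/12 -> H2 at depth 12
  add 160.0.0.0/8 -> H4 at depth 8
  add 173.175.26.0/25 -> H5 at depth 25
  add 160.0.0.0/3 -> H4 at depth 3
  Q 160.69.191.178: descend 101000000 ; hops seen [H4,H4] ; pick H4
  Q 173.175.26.2: descend 1010110110101111000110100 ; hops seen [H4,H2,H5] ; pick H5
  Q 173.175.26.14: descend 1010110110101111000110100 ; hops seen [H4,H2,H5] ; pick H5

== LOOKUPS ==
["H3","H3","H3","H4","H5","H5"]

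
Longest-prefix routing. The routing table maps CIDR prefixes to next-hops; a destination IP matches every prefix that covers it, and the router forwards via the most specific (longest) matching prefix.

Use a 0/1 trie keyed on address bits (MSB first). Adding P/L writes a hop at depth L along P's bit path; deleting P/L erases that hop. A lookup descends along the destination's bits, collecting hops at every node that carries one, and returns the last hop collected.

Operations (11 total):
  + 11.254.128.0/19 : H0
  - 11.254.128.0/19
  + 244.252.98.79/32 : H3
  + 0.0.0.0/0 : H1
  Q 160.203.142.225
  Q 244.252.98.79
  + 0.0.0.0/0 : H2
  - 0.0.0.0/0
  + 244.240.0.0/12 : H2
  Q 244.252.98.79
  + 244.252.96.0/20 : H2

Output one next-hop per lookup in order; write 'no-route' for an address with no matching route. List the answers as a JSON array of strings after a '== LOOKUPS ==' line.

Trace:
  add 11.254.128.0/19 -> H0 at depth 19
  del 11.254.128.0/19 (clear depth 19)
  add 244.252.98.79/32 -> H3 at depth 32
  add 0.0.0.0/0 -> H1 at depth 0
  lookup 160.203.142.225: bits 1 walk d0:H1→d1:- -> H1
  lookup 244.252.98.79: bits 11110100111111000110001001001111 walk d0:H1→d1:-→d2:-→d3:-→d4:-→d5:-→d6:-→d7:-→d8:-→d9:-→d10:-→d11:-→d12:-→d13:-→d14:-→d15:-→d16:-→d17:-→d18:-→d19:-→d20:-→d21:-→d22:-→d23:-→d24:-→d25:-→d26:-→d27:-→d28:-→d29:-→d30:-→d31:-→d32:H3 -> H3
  add 0.0.0.0/0 -> H2 at depth 0
  del 0.0.0.0/0 (clear depth 0)
  add 244.240.0.0/12 -> H2 at depth 12
  lookup 244.252.98.79: bits 11110100111111000110001001001111 walk d0:-→d1:-→d2:-→d3:-→d4:-→d5:-→d6:-→d7:-→d8:-→d9:-→d10:-→d11:-→d12:H2→d13:-→d14:-→d15:-→d16:-→d17:-→d18:-→d19:-→d20:-→d21:-→d22:-→d23:-→d24:-→d25:-→d26:-→d27:-→d28:-→d29:-→d30:-→d31:-→d32:H3 -> H3
  add 244.252.96.0/20 -> H2 at depth 20

== LOOKUPS ==
["H1","H3","H3"]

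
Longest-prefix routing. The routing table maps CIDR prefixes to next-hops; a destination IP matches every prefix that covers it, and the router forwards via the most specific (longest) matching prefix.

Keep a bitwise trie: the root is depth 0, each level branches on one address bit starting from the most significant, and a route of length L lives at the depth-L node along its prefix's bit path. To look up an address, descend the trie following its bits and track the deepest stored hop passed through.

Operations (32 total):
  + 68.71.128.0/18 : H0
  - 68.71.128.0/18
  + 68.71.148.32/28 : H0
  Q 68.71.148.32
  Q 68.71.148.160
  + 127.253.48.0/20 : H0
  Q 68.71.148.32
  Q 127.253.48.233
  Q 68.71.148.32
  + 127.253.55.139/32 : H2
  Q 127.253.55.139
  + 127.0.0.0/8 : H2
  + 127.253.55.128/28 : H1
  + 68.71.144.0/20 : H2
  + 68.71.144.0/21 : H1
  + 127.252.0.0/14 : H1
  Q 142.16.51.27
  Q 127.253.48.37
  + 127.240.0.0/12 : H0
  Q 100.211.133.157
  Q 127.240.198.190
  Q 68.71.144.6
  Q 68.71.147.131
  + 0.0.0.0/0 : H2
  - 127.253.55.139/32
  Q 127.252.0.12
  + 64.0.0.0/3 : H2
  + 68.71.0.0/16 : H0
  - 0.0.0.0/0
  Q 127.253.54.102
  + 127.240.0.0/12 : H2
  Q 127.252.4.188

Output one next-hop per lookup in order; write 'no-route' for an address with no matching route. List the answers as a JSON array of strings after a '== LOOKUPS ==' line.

Process each operation:
  + 68.71.128.0/18 (H0) depth=18
  del 68.71.128.0/18 (clear depth 18)
  + 68.71.148.32/28 (H0) depth=28
  ? 68.71.148.32  path d0:-→d1:-→d2:-→d3:-→d4:-→d5:-→d6:-→d7:-→d8:-→d9:-→d10:-→d11:-→d12:-→d13:-→d14:-→d15:-→d16:-→d17:-→d18:-→d19:-→d20:-→d21:-→d22:-→d23:-→d24:-→d25:-→d26:-→d27:-→d28:H0  best=H0
  ? 68.71.148.160  path d0:-→d1:-→d2:-→d3:-→d4:-→d5:-→d6:-→d7:-→d8:-→d9:-→d10:-→d11:-→d12:-→d13:-→d14:-→d15:-→d16:-→d17:-→d18:-→d19:-→d20:-→d21:-→d22:-→d23:-→d24:-  best=no-route
  + 127.253.48.0/20 (H0) depth=20
  ? 68.71.148.32  path d0:-→d1:-→d2:-→d3:-→d4:-→d5:-→d6:-→d7:-→d8:-→d9:-→d10:-→d11:-→d12:-→d13:-→d14:-→d15:-→d16:-→d17:-→d18:-→d19:-→d20:-→d21:-→d22:-→d23:-→d24:-→d25:-→d26:-→d27:-→d28:H0  best=H0
  ? 127.253.48.233  path d0:-→d1:-→d2:-→d3:-→d4:-→d5:-→d6:-→d7:-→d8:-→d9:-→d10:-→d11:-→d12:-→d13:-→d14:-→d15:-→d16:-→d17:-→d18:-→d19:-→d20:H0  best=H0
  ? 68.71.148.32  path d0:-→d1:-→d2:-→d3:-→d4:-→d5:-→d6:-→d7:-→d8:-→d9:-→d10:-→d11:-→d12:-→d13:-→d14:-→d15:-→d16:-→d17:-→d18:-→d19:-→d20:-→d21:-→d22:-→d23:-→d24:-→d25:-→d26:-→d27:-→d28:H0  best=H0
  + 127.253.55.139/32 (H2) depth=32
  ? 127.253.55.139  path d0:-→d1:-→d2:-→d3:-→d4:-→d5:-→d6:-→d7:-→d8:-→d9:-→d10:-→d11:-→d12:-→d13:-→d14:-→d15:-→d16:-→d17:-→d18:-→d19:-→d20:H0→d21:-→d22:-→d23:-→d24:-→d25:-→d26:-→d27:-→d28:-→d29:-→d30:-→d31:-→d32:H2  best=H2
  + 127.0.0.0/8 (H2) depth=8
  + 127.253.55.128/28 (H1) depth=28
  + 68.71.144.0/20 (H2) depth=20
  + 68.71.144.0/21 (H1) depth=21
  + 127.252.0.0/14 (H1) depth=14
  ? 142.16.51.27  path d0:-  best=no-route
  ? 127.253.48.37  path d0:-→d1:-→d2:-→d3:-→d4:-→d5:-→d6:-→d7:-→d8:H2→d9:-→d10:-→d11:-→d12:-→d13:-→d14:H1→d15:-→d16:-→d17:-→d18:-→d19:-→d20:H0→d21:-  best=H0
  + 127.240.0.0/12 (H0) depth=12
  ? 100.211.133.157  path d0:-→d1:-→d2:-→d3:-  best=no-route
  ? 127.240.198.190  path d0:-→d1:-→d2:-→d3:-→d4:-→d5:-→d6:-→d7:-→d8:H2→d9:-→d10:-→d11:-→d12:H0  best=H0
  ? 68.71.144.6  path d0:-→d1:-→d2:-→d3:-→d4:-→d5:-→d6:-→d7:-→d8:-→d9:-→d10:-→d11:-→d12:-→d13:-→d14:-→d15:-→d16:-→d17:-→d18:-→d19:-→d20:H2→d21:H1  best=H1
  ? 68.71.147.131  path d0:-→d1:-→d2:-→d3:-→d4:-→d5:-→d6:-→d7:-→d8:-→d9:-→d10:-→d11:-→d12:-→d13:-→d14:-→d15:-→d16:-→d17:-→d18:-→d19:-→d20:H2→d21:H1  best=H1
  + 0.0.0.0/0 (H2) depth=0
  del 127.253.55.139/32 (clear depth 32)
  ? 127.252.0.12  path d0:H2→d1:-→d2:-→d3:-→d4:-→d5:-→d6:-→d7:-→d8:H2→d9:-→d10:-→d11:-→d12:H0→d13:-→d14:H1→d15:-  best=H1
  + 64.0.0.0/3 (H2) depth=3
  + 68.71.0.0/16 (H0) depth=16
  del 0.0.0.0/0 (clear depth 0)
  ? 127.253.54.102  path d0:-→d1:-→d2:-→d3:-→d4:-→d5:-→d6:-→d7:-→d8:H2→d9:-→d10:-→d11:-→d12:H0→d13:-→d14:H1→d15:-→d16:-→d17:-→d18:-→d19:-→d20:H0→d21:-→d22:-→d23:-  best=H0
  + 127.240.0.0/12 (H2) depth=12
  ? 127.252.4.188  path d0:-→d1:-→d2:-→d3:-→d4:-→d5:-→d6:-→d7:-→d8:H2→d9:-→d10:-→d11:-→d12:H2→d13:-→d14:H1→d15:-  best=H1

== LOOKUPS ==
["H0","no-route","H0","H0","H0","H2","no-route","H0","no-route","H0","H1","H1","H1","H0","H1"]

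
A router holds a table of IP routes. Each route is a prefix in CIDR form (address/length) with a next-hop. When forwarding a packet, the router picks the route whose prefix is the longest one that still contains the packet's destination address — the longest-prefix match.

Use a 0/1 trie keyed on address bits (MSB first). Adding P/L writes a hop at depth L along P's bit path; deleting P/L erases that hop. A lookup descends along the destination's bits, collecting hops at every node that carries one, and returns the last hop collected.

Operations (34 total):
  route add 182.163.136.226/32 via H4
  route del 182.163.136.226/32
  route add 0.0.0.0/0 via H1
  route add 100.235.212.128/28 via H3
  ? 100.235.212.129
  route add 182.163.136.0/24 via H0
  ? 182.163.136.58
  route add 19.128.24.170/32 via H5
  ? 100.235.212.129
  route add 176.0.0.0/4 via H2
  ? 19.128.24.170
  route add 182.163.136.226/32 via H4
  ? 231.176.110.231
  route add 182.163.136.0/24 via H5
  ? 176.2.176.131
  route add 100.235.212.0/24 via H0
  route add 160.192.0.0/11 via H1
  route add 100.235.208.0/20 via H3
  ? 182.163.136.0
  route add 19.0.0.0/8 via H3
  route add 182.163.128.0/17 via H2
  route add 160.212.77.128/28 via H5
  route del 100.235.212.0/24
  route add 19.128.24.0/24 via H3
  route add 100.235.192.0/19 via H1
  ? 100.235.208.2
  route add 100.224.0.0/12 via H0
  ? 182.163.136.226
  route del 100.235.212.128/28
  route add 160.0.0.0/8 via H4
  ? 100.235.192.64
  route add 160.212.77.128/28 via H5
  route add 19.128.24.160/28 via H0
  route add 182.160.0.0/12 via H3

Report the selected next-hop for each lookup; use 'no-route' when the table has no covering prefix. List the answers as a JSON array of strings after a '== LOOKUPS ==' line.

Apply in order:
  + 182.163.136.226/32 (H4) depth=32
  del 182.163.136.226/32 (clear depth 32)
  + 0.0.0.0/0 (H1) depth=0
  + 100.235.212.128/28 (H3) depth=28
  ? 100.235.212.129  path d0:H1→d1:-→d2:-→d3:-→d4:-→d5:-→d6:-→d7:-→d8:-→d9:-→d10:-→d11:-→d12:-→d13:-→d14:-→d15:-→d16:-→d17:-→d18:-→d19:-→d20:-→d21:-→d22:-→d23:-→d24:-→d25:-→d26:-→d27:-→d28:H3  best=H3
  + 182.163.136.0/24 (H0) depth=24
  ? 182.163.136.58  path d0:H1→d1:-→d2:-→d3:-→d4:-→d5:-→d6:-→d7:-→d8:-→d9:-→d10:-→d11:-→d12:-→d13:-→d14:-→d15:-→d16:-→d17:-→d18:-→d19:-→d20:-→d21:-→d22:-→d23:-→d24:H0  best=H0
  + 19.128.24.170/32 (H5) depth=32
  ? 100.235.212.129  path d0:H1→d1:-→d2:-→d3:-→d4:-→d5:-→d6:-→d7:-→d8:-→d9:-→d10:-→d11:-→d12:-→d13:-→d14:-→d15:-→d16:-→d17:-→d18:-→d19:-→d20:-→d21:-→d22:-→d23:-→d24:-→d25:-→d26:-→d27:-→d28:H3  best=H3
  + 176.0.0.0/4 (H2) depth=4
  ? 19.128.24.170  path d0:H1→d1:-→d2:-→d3:-→d4:-→d5:-→d6:-→d7:-→d8:-→d9:-→d10:-→d11:-→d12:-→d13:-→d14:-→d15:-→d16:-→d17:-→d18:-→d19:-→d20:-→d21:-→d22:-→d23:-→d24:-→d25:-→d26:-→d27:-→d28:-→d29:-→d30:-→d31:-→d32:H5  best=H5
  + 182.163.136.226/32 (H4) depth=32
  ? 231.176.110.231  path d0:H1→d1:-  best=H1
  + 182.163.136.0/24 (H5) depth=24
  ? 176.2.176.131  path d0:H1→d1:-→d2:-→d3:-→d4:H2→d5:-  best=H2
  + 100.235.212.0/24 (H0) depth=24
  + 160.192.0.0/11 (H1) depth=11
  + 100.235.208.0/20 (H3) depth=20
  ? 182.163.136.0  path d0:H1→d1:-→d2:-→d3:-→d4:H2→d5:-→d6:-→d7:-→d8:-→d9:-→d10:-→d11:-→d12:-→d13:-→d14:-→d15:-→d16:-→d17:-→d18:-→d19:-→d20:-→d21:-→d22:-→d23:-→d24:H5  best=H5
  + 19.0.0.0/8 (H3) depth=8
  + 182.163.128.0/17 (H2) depth=17
  + 160.212.77.128/28 (H5) depth=28
  del 100.235.212.0/24 (clear depth 24)
  + 19.128.24.0/24 (H3) depth=24
  + 100.235.192.0/19 (H1) depth=19
  ? 100.235.208.2  path d0:H1→d1:-→d2:-→d3:-→d4:-→d5:-→d6:-→d7:-→d8:-→d9:-→d10:-→d11:-→d12:-→d13:-→d14:-→d15:-→d16:-→d17:-→d18:-→d19:H1→d20:H3→d21:-  best=H3
  + 100.224.0.0/12 (H0) depth=12
  ? 182.163.136.226  path d0:H1→d1:-→d2:-→d3:-→d4:H2→d5:-→d6:-→d7:-→d8:-→d9:-→d10:-→d11:-→d12:-→d13:-→d14:-→d15:-→d16:-→d17:H2→d18:-→d19:-→d20:-→d21:-→d22:-→d23:-→d24:H5→d25:-→d26:-→d27:-→d28:-→d29:-→d30:-→d31:-→d32:H4  best=H4
  del 100.235.212.128/28 (clear depth 28)
  + 160.0.0.0/8 (H4) depth=8
  ? 100.235.192.64  path d0:H1→d1:-→d2:-→d3:-→d4:-→d5:-→d6:-→d7:-→d8:-→d9:-→d10:-→d11:-→d12:H0→d13:-→d14:-→d15:-→d16:-→d17:-→d18:-→d19:H1  best=H1
  + 160.212.77.128/28 (H5) depth=28
  + 19.128.24.160/28 (H0) depth=28
  + 182.160.0.0/12 (H3) depth=12

== LOOKUPS ==
["H3","H0","H3","H5","H1","H2","H5","H3","H4","H1"]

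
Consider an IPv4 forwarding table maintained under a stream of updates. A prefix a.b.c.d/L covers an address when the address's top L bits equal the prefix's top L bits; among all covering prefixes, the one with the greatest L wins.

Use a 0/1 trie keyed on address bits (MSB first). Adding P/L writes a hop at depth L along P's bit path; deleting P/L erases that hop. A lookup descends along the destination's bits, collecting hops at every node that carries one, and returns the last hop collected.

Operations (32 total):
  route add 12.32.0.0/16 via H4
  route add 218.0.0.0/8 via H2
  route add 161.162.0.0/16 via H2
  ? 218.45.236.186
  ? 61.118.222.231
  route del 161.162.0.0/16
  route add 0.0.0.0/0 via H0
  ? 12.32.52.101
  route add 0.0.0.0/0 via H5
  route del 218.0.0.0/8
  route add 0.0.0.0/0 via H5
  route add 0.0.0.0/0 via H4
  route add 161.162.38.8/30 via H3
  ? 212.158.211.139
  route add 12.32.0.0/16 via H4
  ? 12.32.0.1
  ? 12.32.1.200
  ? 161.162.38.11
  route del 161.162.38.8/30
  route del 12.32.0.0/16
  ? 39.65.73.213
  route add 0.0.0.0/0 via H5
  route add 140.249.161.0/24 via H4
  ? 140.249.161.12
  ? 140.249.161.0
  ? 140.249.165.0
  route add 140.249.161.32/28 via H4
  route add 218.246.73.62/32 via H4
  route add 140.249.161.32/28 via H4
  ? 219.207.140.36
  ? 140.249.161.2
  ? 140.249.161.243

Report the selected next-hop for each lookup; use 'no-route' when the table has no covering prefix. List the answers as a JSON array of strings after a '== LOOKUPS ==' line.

Apply in order:
  + 12.32.0.0/16 (H4) depth=16
  + 218.0.0.0/8 (H2) depth=8
  + 161.162.0.0/16 (H2) depth=16
  ? 218.45.236.186  path d0:-→d1:-→d2:-→d3:-→d4:-→d5:-→d6:-→d7:-→d8:H2  best=H2
  ? 61.118.222.231  path d0:-→d1:-→d2:-  best=no-route
  del 161.162.0.0/16 (clear depth 16)
  + 0.0.0.0/0 (H0) depth=0
  ? 12.32.52.101  path d0:H0→d1:-→d2:-→d3:-→d4:-→d5:-→d6:-→d7:-→d8:-→d9:-→d10:-→d11:-→d12:-→d13:-→d14:-→d15:-→d16:H4  best=H4
  + 0.0.0.0/0 (H5) depth=0
  del 218.0.0.0/8 (clear depth 8)
  + 0.0.0.0/0 (H5) depth=0
  + 0.0.0.0/0 (H4) depth=0
  + 161.162.38.8/30 (H3) depth=30
  ? 212.158.211.139  path d0:H4→d1:-→d2:-→d3:-→d4:-  best=H4
  + 12.32.0.0/16 (H4) depth=16
  ? 12.32.0.1  path d0:H4→d1:-→d2:-→d3:-→d4:-→d5:-→d6:-→d7:-→d8:-→d9:-→d10:-→d11:-→d12:-→d13:-→d14:-→d15:-→d16:H4  best=H4
  ? 12.32.1.200  path d0:H4→d1:-→d2:-→d3:-→d4:-→d5:-→d6:-→d7:-→d8:-→d9:-→d10:-→d11:-→d12:-→d13:-→d14:-→d15:-→d16:H4  best=H4
  ? 161.162.38.11  path d0:H4→d1:-→d2:-→d3:-→d4:-→d5:-→d6:-→d7:-→d8:-→d9:-→d10:-→d11:-→d12:-→d13:-→d14:-→d15:-→d16:-→d17:-→d18:-→d19:-→d20:-→d21:-→d22:-→d23:-→d24:-→d25:-→d26:-→d27:-→d28:-→d29:-→d30:H3  best=H3
  del 161.162.38.8/30 (clear depth 30)
  del 12.32.0.0/16 (clear depth 16)
  ? 39.65.73.213  path d0:H4→d1:-→d2:-  best=H4
  + 0.0.0.0/0 (H5) depth=0
  + 140.249.161.0/24 (H4) depth=24
  ? 140.249.161.12  path d0:H5→d1:-→d2:-→d3:-→d4:-→d5:-→d6:-→d7:-→d8:-→d9:-→d10:-→d11:-→d12:-→d13:-→d14:-→d15:-→d16:-→d17:-→d18:-→d19:-→d20:-→d21:-→d22:-→d23:-→d24:H4  best=H4
  ? 140.249.161.0  path d0:H5→d1:-→d2:-→d3:-→d4:-→d5:-→d6:-→d7:-→d8:-→d9:-→d10:-→d11:-→d12:-→d13:-→d14:-→d15:-→d16:-→d17:-→d18:-→d19:-→d20:-→d21:-→d22:-→d23:-→d24:H4  best=H4
  ? 140.249.165.0  path d0:H5→d1:-→d2:-→d3:-→d4:-→d5:-→d6:-→d7:-→d8:-→d9:-→d10:-→d11:-→d12:-→d13:-→d14:-→d15:-→d16:-→d17:-→d18:-→d19:-→d20:-→d21:-  best=H5
  + 140.249.161.32/28 (H4) depth=28
  + 218.246.73.62/32 (H4) depth=32
  + 140.249.161.32/28 (H4) depth=28
  ? 219.207.140.36  path d0:H5→d1:-→d2:-→d3:-→d4:-→d5:-→d6:-→d7:-  best=H5
  ? 140.249.161.2  path d0:H5→d1:-→d2:-→d3:-→d4:-→d5:-→d6:-→d7:-→d8:-→d9:-→d10:-→d11:-→d12:-→d13:-→d14:-→d15:-→d16:-→d17:-→d18:-→d19:-→d20:-→d21:-→d22:-→d23:-→d24:H4→d25:-→d26:-  best=H4
  ? 140.249.161.243  path d0:H5→d1:-→d2:-→d3:-→d4:-→d5:-→d6:-→d7:-→d8:-→d9:-→d10:-→d11:-→d12:-→d13:-→d14:-→d15:-→d16:-→d17:-→d18:-→d19:-→d20:-→d21:-→d22:-→d23:-→d24:H4  best=H4

== LOOKUPS ==
["H2","no-route","H4","H4","H4","H4","H3","H4","H4","H4","H5","H5","H4","H4"]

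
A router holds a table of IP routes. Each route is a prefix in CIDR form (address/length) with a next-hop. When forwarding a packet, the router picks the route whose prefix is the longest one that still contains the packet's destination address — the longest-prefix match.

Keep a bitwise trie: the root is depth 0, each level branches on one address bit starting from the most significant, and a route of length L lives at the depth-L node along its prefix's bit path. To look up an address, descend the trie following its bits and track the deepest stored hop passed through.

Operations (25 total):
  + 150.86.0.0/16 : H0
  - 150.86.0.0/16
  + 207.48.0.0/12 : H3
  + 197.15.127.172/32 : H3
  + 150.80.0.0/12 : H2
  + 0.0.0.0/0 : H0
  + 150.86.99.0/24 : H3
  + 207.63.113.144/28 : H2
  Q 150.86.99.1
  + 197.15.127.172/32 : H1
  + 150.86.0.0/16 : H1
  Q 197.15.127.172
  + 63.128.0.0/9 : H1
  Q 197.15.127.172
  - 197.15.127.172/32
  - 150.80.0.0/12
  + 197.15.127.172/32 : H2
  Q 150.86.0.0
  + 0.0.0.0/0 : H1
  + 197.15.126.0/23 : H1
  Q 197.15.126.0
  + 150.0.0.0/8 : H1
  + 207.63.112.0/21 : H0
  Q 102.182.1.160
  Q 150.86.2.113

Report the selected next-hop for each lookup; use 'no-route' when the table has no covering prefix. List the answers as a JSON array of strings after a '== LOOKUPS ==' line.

Trace:
  + 150.86.0.0/16 (H0) depth=16
  - 150.86.0.0/16 clear@16
  + 207.48.0.0/12 (H3) depth=12
  + 197.15.127.172/32 (H3) depth=32
  + 150.80.0.0/12 (H2) depth=12
  + 0.0.0.0/0 (H0) depth=0
  + 150.86.99.0/24 (H3) depth=24
  + 207.63.113.144/28 (H2) depth=28
  Q 150.86.99.1: descend 100101100101011001100011 ; hops seen [H0,H2,H3] ; pick H3
  + 197.15.127.172/32 (H1) depth=32
  + 150.86.0.0/16 (H1) depth=16
  Q 197.15.127.172: descend 11000101000011110111111110101100 ; hops seen [H0,H1] ; pick H1
  + 63.128.0.0/9 (H1) depth=9
  Q 197.15.127.172: descend 11000101000011110111111110101100 ; hops seen [H0,H1] ; pick H1
  - 197.15.127.172/32 clear@32
  - 150.80.0.0/12 clear@12
  + 197.15.127.172/32 (H2) depth=32
  Q 150.86.0.0: descend 10010110010101100 ; hops seen [H0,H1] ; pick H1
  + 0.0.0.0/0 (H1) depth=0
  + 197.15.126.0/23 (H1) depth=23
  Q 197.15.126.0: descend 11000101000011110111111 ; hops seen [H1,H1] ; pick H1
  + 150.0.0.0/8 (H1) depth=8
  + 207.63.112.0/21 (H0) depth=21
  Q 102.182.1.160: descend 0 ; hops seen [H1] ; pick H1
  Q 150.86.2.113: descend 10010110010101100 ; hops seen [H1,H1,H1] ; pick H1

== LOOKUPS ==
["H3","H1","H1","H1","H1","H1","H1"]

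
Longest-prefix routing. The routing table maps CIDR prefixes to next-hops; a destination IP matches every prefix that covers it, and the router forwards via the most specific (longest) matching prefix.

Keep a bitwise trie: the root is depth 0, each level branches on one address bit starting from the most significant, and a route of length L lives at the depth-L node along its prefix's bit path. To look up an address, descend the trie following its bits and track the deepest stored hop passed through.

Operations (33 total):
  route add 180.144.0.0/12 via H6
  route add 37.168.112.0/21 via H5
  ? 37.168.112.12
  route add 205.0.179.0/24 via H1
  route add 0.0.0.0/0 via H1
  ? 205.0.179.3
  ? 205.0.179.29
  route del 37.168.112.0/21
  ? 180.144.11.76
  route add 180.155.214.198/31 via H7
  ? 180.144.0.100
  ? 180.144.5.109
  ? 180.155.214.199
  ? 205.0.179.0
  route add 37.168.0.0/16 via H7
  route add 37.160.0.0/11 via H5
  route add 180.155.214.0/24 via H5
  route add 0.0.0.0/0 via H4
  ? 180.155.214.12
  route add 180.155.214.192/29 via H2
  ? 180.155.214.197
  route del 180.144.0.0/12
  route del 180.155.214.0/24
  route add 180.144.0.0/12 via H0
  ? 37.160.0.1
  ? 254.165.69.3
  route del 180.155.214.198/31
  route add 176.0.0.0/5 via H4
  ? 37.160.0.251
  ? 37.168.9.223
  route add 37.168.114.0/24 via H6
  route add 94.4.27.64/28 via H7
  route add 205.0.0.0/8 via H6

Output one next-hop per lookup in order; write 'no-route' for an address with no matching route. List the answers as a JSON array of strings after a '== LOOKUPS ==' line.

Process each operation:
  add 180.144.0.0/12 -> H6 at depth 12
  add 37.168.112.0/21 -> H5 at depth 21
  lookup 37.168.112.12: bits 001001011010100001110 walk d0:-→d1:-→d2:-→d3:-→d4:-→d5:-→d6:-→d7:-→d8:-→d9:-→d10:-→d11:-→d12:-→d13:-→d14:-→d15:-→d16:-→d17:-→d18:-→d19:-→d20:-→d21:H5 -> H5
  add 205.0.179.0/24 -> H1 at depth 24
  add 0.0.0.0/0 -> H1 at depth 0
  lookup 205.0.179.3: bits 110011010000000010110011 walk d0:H1→d1:-→d2:-→d3:-→d4:-→d5:-→d6:-→d7:-→d8:-→d9:-→d10:-→d11:-→d12:-→d13:-→d14:-→d15:-→d16:-→d17:-→d18:-→d19:-→d20:-→d21:-→d22:-→d23:-→d24:H1 -> H1
  lookup 205.0.179.29: bits 110011010000000010110011 walk d0:H1→d1:-→d2:-→d3:-→d4:-→d5:-→d6:-→d7:-→d8:-→d9:-→d10:-→d11:-→d12:-→d13:-→d14:-→d15:-→d16:-→d17:-→d18:-→d19:-→d20:-→d21:-→d22:-→d23:-→d24:H1 -> H1
  del 37.168.112.0/21 (clear depth 21)
  lookup 180.144.11.76: bits 101101001001 walk d0:H1→d1:-→d2:-→d3:-→d4:-→d5:-→d6:-→d7:-→d8:-→d9:-→d10:-→d11:-→d12:H6 -> H6
  add 180.155.214.198/31 -> H7 at depth 31
  lookup 180.144.0.100: bits 101101001001 walk d0:H1→d1:-→d2:-→d3:-→d4:-→d5:-→d6:-→d7:-→d8:-→d9:-→d10:-→d11:-→d12:H6 -> H6
  lookup 180.144.5.109: bits 101101001001 walk d0:H1→d1:-→d2:-→d3:-→d4:-→d5:-→d6:-→d7:-→d8:-→d9:-→d10:-→d11:-→d12:H6 -> H6
  lookup 180.155.214.199: bits 1011010010011011110101101100011 walk d0:H1→d1:-→d2:-→d3:-→d4:-→d5:-→d6:-→d7:-→d8:-→d9:-→d10:-→d11:-→d12:H6→d13:-→d14:-→d15:-→d16:-→d17:-→d18:-→d19:-→d20:-→d21:-→d22:-→d23:-→d24:-→d25:-→d26:-→d27:-→d28:-→d29:-→d30:-→d31:H7 -> H7
  lookup 205.0.179.0: bits 110011010000000010110011 walk d0:H1→d1:-→d2:-→d3:-→d4:-→d5:-→d6:-→d7:-→d8:-→d9:-→d10:-→d11:-→d12:-→d13:-→d14:-→d15:-→d16:-→d17:-→d18:-→d19:-→d20:-→d21:-→d22:-→d23:-→d24:H1 -> H1
  add 37.168.0.0/16 -> H7 at depth 16
  add 37.160.0.0/11 -> H5 at depth 11
  add 180.155.214.0/24 -> H5 at depth 24
  add 0.0.0.0/0 -> H4 at depth 0
  lookup 180.155.214.12: bits 101101001001101111010110 walk d0:H4→d1:-→d2:-→d3:-→d4:-→d5:-→d6:-→d7:-→d8:-→d9:-→d10:-→d11:-→d12:H6→d13:-→d14:-→d15:-→d16:-→d17:-→d18:-→d19:-→d20:-→d21:-→d22:-→d23:-→d24:H5 -> H5
  add 180.155.214.192/29 -> H2 at depth 29
  lookup 180.155.214.197: bits 101101001001101111010110110001 walk d0:H4→d1:-→d2:-→d3:-→d4:-→d5:-→d6:-→d7:-→d8:-→d9:-→d10:-→d11:-→d12:H6→d13:-→d14:-→d15:-→d16:-→d17:-→d18:-→d19:-→d20:-→d21:-→d22:-→d23:-→d24:H5→d25:-→d26:-→d27:-→d28:-→d29:H2→d30:- -> H2
  del 180.144.0.0/12 (clear depth 12)
  del 180.155.214.0/24 (clear depth 24)
  add 180.144.0.0/12 -> H0 at depth 12
  lookup 37.160.0.1: bits 001001011010 walk d0:H4→d1:-→d2:-→d3:-→d4:-→d5:-→d6:-→d7:-→d8:-→d9:-→d10:-→d11:H5→d12:- -> H5
  lookup 254.165.69.3: bits 11 walk d0:H4→d1:-→d2:- -> H4
  del 180.155.214.198/31 (clear depth 31)
  add 176.0.0.0/5 -> H4 at depth 5
  lookup 37.160.0.251: bits 001001011010 walk d0:H4→d1:-→d2:-→d3:-→d4:-→d5:-→d6:-→d7:-→d8:-→d9:-→d10:-→d11:H5→d12:- -> H5
  lookup 37.168.9.223: bits 00100101101010000 walk d0:H4→d1:-→d2:-→d3:-→d4:-→d5:-→d6:-→d7:-→d8:-→d9:-→d10:-→d11:H5→d12:-→d13:-→d14:-→d15:-→d16:H7→d17:- -> H7
  add 37.168.114.0/24 -> H6 at depth 24
  add 94.4.27.64/28 -> H7 at depth 28
  add 205.0.0.0/8 -> H6 at depth 8

== LOOKUPS ==
["H5","H1","H1","H6","H6","H6","H7","H1","H5","H2","H5","H4","H5","H7"]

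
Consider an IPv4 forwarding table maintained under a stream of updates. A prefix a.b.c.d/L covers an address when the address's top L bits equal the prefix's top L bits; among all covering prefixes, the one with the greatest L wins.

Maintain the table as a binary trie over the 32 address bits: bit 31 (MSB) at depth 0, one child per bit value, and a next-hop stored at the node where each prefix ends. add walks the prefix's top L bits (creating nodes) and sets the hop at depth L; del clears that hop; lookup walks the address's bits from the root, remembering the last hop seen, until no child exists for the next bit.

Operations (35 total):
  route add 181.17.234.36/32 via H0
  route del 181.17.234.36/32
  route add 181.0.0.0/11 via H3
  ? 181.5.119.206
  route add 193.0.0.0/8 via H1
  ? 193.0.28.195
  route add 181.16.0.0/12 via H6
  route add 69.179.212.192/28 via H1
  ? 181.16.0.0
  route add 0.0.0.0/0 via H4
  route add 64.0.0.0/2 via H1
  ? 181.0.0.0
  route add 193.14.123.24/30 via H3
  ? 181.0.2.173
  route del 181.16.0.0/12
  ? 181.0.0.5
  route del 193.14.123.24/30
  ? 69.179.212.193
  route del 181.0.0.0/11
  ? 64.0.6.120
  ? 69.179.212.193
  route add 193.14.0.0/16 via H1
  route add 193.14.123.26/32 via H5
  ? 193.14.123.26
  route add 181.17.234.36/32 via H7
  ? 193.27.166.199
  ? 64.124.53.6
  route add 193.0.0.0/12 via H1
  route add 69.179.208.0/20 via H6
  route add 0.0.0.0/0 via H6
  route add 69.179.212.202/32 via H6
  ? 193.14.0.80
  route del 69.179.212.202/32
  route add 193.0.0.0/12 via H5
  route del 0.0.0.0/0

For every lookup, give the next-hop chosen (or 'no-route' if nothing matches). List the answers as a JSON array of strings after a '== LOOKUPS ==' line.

Process each operation:
  + 181.17.234.36/32 (H0) depth=32
  del 181.17.234.36/32 (clear depth 32)
  + 181.0.0.0/11 (H3) depth=11
  ? 181.5.119.206  path d0:-→d1:-→d2:-→d3:-→d4:-→d5:-→d6:-→d7:-→d8:-→d9:-→d10:-→d11:H3  best=H3
  + 193.0.0.0/8 (H1) depth=8
  ? 193.0.28.195  path d0:-→d1:-→d2:-→d3:-→d4:-→d5:-→d6:-→d7:-→d8:H1  best=H1
  + 181.16.0.0/12 (H6) depth=12
  + 69.179.212.192/28 (H1) depth=28
  ? 181.16.0.0  path d0:-→d1:-→d2:-→d3:-→d4:-→d5:-→d6:-→d7:-→d8:-→d9:-→d10:-→d11:H3→d12:H6→d13:-→d14:-→d15:-  best=H6
  + 0.0.0.0/0 (H4) depth=0
  + 64.0.0.0/2 (H1) depth=2
  ? 181.0.0.0  path d0:H4→d1:-→d2:-→d3:-→d4:-→d5:-→d6:-→d7:-→d8:-→d9:-→d10:-→d11:H3  best=H3
  + 193.14.123.24/30 (H3) depth=30
  ? 181.0.2.173  path d0:H4→d1:-→d2:-→d3:-→d4:-→d5:-→d6:-→d7:-→d8:-→d9:-→d10:-→d11:H3  best=H3
  del 181.16.0.0/12 (clear depth 12)
  ? 181.0.0.5  path d0:H4→d1:-→d2:-→d3:-→d4:-→d5:-→d6:-→d7:-→d8:-→d9:-→d10:-→d11:H3  best=H3
  del 193.14.123.24/30 (clear depth 30)
  ? 69.179.212.193  path d0:H4→d1:-→d2:H1→d3:-→d4:-→d5:-→d6:-→d7:-→d8:-→d9:-→d10:-→d11:-→d12:-→d13:-→d14:-→d15:-→d16:-→d17:-→d18:-→d19:-→d20:-→d21:-→d22:-→d23:-→d24:-→d25:-→d26:-→d27:-→d28:H1  best=H1
  del 181.0.0.0/11 (clear depth 11)
  ? 64.0.6.120  path d0:H4→d1:-→d2:H1→d3:-→d4:-→d5:-  best=H1
  ? 69.179.212.193  path d0:H4→d1:-→d2:H1→d3:-→d4:-→d5:-→d6:-→d7:-→d8:-→d9:-→d10:-→d11:-→d12:-→d13:-→d14:-→d15:-→d16:-→d17:-→d18:-→d19:-→d20:-→d21:-→d22:-→d23:-→d24:-→d25:-→d26:-→d27:-→d28:H1  best=H1
  + 193.14.0.0/16 (H1) depth=16
  + 193.14.123.26/32 (H5) depth=32
  ? 193.14.123.26  path d0:H4→d1:-→d2:-→d3:-→d4:-→d5:-→d6:-→d7:-→d8:H1→d9:-→d10:-→d11:-→d12:-→d13:-→d14:-→d15:-→d16:H1→d17:-→d18:-→d19:-→d20:-→d21:-→d22:-→d23:-→d24:-→d25:-→d26:-→d27:-→d28:-→d29:-→d30:-→d31:-→d32:H5  best=H5
  + 181.17.234.36/32 (H7) depth=32
  ? 193.27.166.199  path d0:H4→d1:-→d2:-→d3:-→d4:-→d5:-→d6:-→d7:-→d8:H1→d9:-→d10:-→d11:-  best=H1
  ? 64.124.53.6  path d0:H4→d1:-→d2:H1→d3:-→d4:-→d5:-  best=H1
  + 193.0.0.0/12 (H1) depth=12
  + 69.179.208.0/20 (H6) depth=20
  + 0.0.0.0/0 (H6) depth=0
  + 69.179.212.202/32 (H6) depth=32
  ? 193.14.0.80  path d0:H6→d1:-→d2:-→d3:-→d4:-→d5:-→d6:-→d7:-→d8:H1→d9:-→d10:-→d11:-→d12:H1→d13:-→d14:-→d15:-→d16:H1→d17:-  best=H1
  del 69.179.212.202/32 (clear depth 32)
  + 193.0.0.0/12 (H5) depth=12
  del 0.0.0.0/0 (clear depth 0)

== LOOKUPS ==
["H3","H1","H6","H3","H3","H3","H1","H1","H1","H5","H1","H1","H1"]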